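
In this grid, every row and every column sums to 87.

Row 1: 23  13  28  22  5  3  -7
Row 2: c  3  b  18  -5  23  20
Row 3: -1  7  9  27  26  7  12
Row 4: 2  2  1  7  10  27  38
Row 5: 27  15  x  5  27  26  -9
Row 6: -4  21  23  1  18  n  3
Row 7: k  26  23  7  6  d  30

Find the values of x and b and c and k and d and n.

Row 6 has -4 + 21 + 23 + 1 + 18 + 3 = 62; the blank must be 87 − 62 = 25.
Column 6 has 3 + 23 + 7 + 27 + 26 + 25 = 111; the blank must be 87 − 111 = -24.
Row 5 has 27 + 15 + 5 + 27 + 26 − 9 = 91; the blank must be 87 − 91 = -4.
Column 3 has 28 + 9 + 1 − 4 + 23 + 23 = 80; the blank must be 87 − 80 = 7.
Row 7 has 26 + 23 + 7 + 6 − 24 + 30 = 68; the blank must be 87 − 68 = 19.
Row 2 has 3 + 7 + 18 − 5 + 23 + 20 = 66; the blank must be 87 − 66 = 21.

x = -4, b = 7, c = 21, k = 19, d = -24, n = 25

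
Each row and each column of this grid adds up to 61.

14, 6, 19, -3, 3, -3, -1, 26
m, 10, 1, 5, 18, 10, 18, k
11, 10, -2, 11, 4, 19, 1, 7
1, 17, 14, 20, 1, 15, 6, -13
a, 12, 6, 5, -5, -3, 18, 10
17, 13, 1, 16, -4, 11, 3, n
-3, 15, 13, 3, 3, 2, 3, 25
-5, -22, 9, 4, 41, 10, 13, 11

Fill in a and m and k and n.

a = 18, m = 8, k = -9, n = 4

The known cells in row 5 total 43, leaving 61 − 43 = 18 for the blank.
The known cells in column 1 total 53, leaving 61 − 53 = 8 for the blank.
The known cells in row 2 total 70, leaving 61 − 70 = -9 for the blank.
The known cells in row 6 total 57, leaving 61 − 57 = 4 for the blank.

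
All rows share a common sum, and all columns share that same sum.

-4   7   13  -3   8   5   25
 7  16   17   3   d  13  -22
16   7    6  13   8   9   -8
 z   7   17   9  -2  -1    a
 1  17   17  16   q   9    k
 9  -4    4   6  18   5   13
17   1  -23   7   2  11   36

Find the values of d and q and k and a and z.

d = 17, q = 0, k = -9, a = 16, z = 5

Rows 1 and 3 both sum to 51, so that's the common total.
The known cells in row 2 total 34, leaving 51 − 34 = 17 for the blank.
The known cells in column 5 total 51, leaving 51 − 51 = 0 for the blank.
The known cells in row 5 total 60, leaving 51 − 60 = -9 for the blank.
The known cells in column 1 total 46, leaving 51 − 46 = 5 for the blank.
The known cells in row 4 total 35, leaving 51 − 35 = 16 for the blank.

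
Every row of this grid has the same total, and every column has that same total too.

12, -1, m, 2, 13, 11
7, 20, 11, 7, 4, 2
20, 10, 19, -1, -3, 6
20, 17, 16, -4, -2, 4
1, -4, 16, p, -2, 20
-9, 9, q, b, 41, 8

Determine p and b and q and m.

p = 20, b = 27, q = -25, m = 14

Rows 2 and 3 both sum to 51, so that's the common total.
Row 1 has 12 − 1 + 2 + 13 + 11 = 37; the blank must be 51 − 37 = 14.
Column 3 has 14 + 11 + 19 + 16 + 16 = 76; the blank must be 51 − 76 = -25.
Row 6 has -9 + 9 − 25 + 41 + 8 = 24; the blank must be 51 − 24 = 27.
Row 5 has 1 − 4 + 16 − 2 + 20 = 31; the blank must be 51 − 31 = 20.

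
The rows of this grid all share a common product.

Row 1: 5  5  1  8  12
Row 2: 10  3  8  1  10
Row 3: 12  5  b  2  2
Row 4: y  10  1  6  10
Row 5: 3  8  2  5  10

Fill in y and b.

y = 4, b = 10

Rows 1 and 2 each multiply to 2400, so every row has product 2400.
Row 4: 10×1×6×10 = 600, so the missing entry is 2400 ÷ 600 = 4.
Row 3: 12×5×2×2 = 240, so the missing entry is 2400 ÷ 240 = 10.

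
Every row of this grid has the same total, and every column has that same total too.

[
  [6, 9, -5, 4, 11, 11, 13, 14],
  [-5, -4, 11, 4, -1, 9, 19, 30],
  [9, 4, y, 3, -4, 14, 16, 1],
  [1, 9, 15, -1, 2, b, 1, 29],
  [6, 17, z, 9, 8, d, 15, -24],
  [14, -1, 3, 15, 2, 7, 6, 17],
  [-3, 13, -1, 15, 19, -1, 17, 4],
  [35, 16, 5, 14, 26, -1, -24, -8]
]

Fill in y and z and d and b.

Rows 1 and 2 both sum to 63, so that's the common total.
Row 4: 1 + 9 + 15 − 1 + 2 + 1 + 29 = 56, so its missing entry is 63 − 56 = 7.
Column 6: 11 + 9 + 14 + 7 + 7 − 1 − 1 = 46, so its missing entry is 63 − 46 = 17.
Row 5: 6 + 17 + 9 + 8 + 17 + 15 − 24 = 48, so its missing entry is 63 − 48 = 15.
Row 3: 9 + 4 + 3 − 4 + 14 + 16 + 1 = 43, so its missing entry is 63 − 43 = 20.

y = 20, z = 15, d = 17, b = 7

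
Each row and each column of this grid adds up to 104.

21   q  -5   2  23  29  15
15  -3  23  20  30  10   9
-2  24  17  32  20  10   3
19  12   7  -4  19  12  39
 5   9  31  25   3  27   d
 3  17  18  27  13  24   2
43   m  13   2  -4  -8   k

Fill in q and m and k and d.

q = 19, m = 26, k = 32, d = 4

The known cells in row 1 total 85, leaving 104 − 85 = 19 for the blank.
The known cells in column 2 total 78, leaving 104 − 78 = 26 for the blank.
The known cells in row 5 total 100, leaving 104 − 100 = 4 for the blank.
The known cells in row 7 total 72, leaving 104 − 72 = 32 for the blank.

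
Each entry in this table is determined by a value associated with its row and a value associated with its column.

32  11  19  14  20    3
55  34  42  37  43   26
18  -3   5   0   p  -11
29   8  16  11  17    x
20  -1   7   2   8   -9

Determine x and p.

x = 0, p = 6

The difference between any two rows is the same in every column — this is an addition table with the headers hidden.
Row 4 minus row 1 is 8 − 11 = -3, so its entry in column 6 is 3 + (-3) = 0.
Row 3 minus row 1 is -3 − 11 = -14, so its entry in column 5 is 20 + (-14) = 6.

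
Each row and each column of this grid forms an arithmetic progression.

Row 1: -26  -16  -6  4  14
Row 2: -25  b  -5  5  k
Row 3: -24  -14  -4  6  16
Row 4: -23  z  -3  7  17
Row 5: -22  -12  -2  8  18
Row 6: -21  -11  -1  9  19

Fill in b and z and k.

b = -15, z = -13, k = 15

Along each row the entries change by 10 per step; down each column they change by 1.
Row 2: from -25 at column 1, stepping by 10 to column 2 gives -15.
Row 4: from -23 at column 1, stepping by 10 to column 2 gives -13.
Row 2: from -25 at column 1, stepping by 10 to column 5 gives 15.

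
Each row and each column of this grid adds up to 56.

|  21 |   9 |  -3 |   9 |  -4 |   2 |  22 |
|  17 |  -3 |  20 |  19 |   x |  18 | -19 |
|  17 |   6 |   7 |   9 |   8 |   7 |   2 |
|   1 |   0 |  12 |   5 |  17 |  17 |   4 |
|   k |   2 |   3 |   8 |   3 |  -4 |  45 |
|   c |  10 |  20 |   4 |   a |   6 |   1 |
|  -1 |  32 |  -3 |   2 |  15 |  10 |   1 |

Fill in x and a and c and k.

Row 5: 2 + 3 + 8 + 3 − 4 + 45 = 57, so its missing entry is 56 − 57 = -1.
Column 1: 21 + 17 + 17 + 1 − 1 − 1 = 54, so its missing entry is 56 − 54 = 2.
Row 6: 2 + 10 + 20 + 4 + 6 + 1 = 43, so its missing entry is 56 − 43 = 13.
Row 2: 17 − 3 + 20 + 19 + 18 − 19 = 52, so its missing entry is 56 − 52 = 4.

x = 4, a = 13, c = 2, k = -1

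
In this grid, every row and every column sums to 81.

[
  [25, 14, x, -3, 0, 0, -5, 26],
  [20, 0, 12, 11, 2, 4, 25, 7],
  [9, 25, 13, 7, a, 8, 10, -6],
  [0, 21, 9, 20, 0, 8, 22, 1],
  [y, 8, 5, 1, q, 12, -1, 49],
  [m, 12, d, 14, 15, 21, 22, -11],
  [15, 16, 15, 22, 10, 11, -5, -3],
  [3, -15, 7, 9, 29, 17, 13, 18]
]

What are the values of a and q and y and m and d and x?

Row 3 has 9 + 25 + 13 + 7 + 8 + 10 − 6 = 66; the blank must be 81 − 66 = 15.
Column 5 has 0 + 2 + 15 + 0 + 15 + 10 + 29 = 71; the blank must be 81 − 71 = 10.
Row 5 has 8 + 5 + 1 + 10 + 12 − 1 + 49 = 84; the blank must be 81 − 84 = -3.
Row 1 has 25 + 14 − 3 + 0 + 0 − 5 + 26 = 57; the blank must be 81 − 57 = 24.
Column 1 has 25 + 20 + 9 + 0 − 3 + 15 + 3 = 69; the blank must be 81 − 69 = 12.
Row 6 has 12 + 12 + 14 + 15 + 21 + 22 − 11 = 85; the blank must be 81 − 85 = -4.

a = 15, q = 10, y = -3, m = 12, d = -4, x = 24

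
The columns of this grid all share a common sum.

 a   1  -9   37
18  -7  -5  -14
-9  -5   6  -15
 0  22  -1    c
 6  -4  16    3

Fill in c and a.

c = -4, a = -8

Columns 2 and 3 both add up to 7, so every column sums to 7.
Column 4: 37 − 14 − 15 + 3 = 11, so the missing entry is 7 − 11 = -4.
Column 1: 18 − 9 + 0 + 6 = 15, so the missing entry is 7 − 15 = -8.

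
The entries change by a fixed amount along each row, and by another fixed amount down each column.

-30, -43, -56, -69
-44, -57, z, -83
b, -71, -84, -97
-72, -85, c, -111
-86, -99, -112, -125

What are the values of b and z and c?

b = -58, z = -70, c = -98

Along each row the entries change by -13 per step; down each column they change by -14.
Row 3: from -71 at column 2, stepping by -13 to column 1 gives -58.
Row 2: from -44 at column 1, stepping by -13 to column 3 gives -70.
Row 4: from -72 at column 1, stepping by -13 to column 3 gives -98.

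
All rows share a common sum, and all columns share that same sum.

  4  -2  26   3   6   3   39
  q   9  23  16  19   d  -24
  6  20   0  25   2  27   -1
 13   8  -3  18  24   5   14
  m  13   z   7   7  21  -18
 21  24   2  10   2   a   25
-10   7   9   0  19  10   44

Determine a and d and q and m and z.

Rows 1 and 3 both sum to 79, so that's the common total.
Row 6: 21 + 24 + 2 + 10 + 2 + 25 = 84, so its missing entry is 79 − 84 = -5.
Column 6: 3 + 27 + 5 + 21 − 5 + 10 = 61, so its missing entry is 79 − 61 = 18.
Column 3: 26 + 23 + 0 − 3 + 2 + 9 = 57, so its missing entry is 79 − 57 = 22.
Row 5: 13 + 22 + 7 + 7 + 21 − 18 = 52, so its missing entry is 79 − 52 = 27.
Row 2: 9 + 23 + 16 + 19 + 18 − 24 = 61, so its missing entry is 79 − 61 = 18.

a = -5, d = 18, q = 18, m = 27, z = 22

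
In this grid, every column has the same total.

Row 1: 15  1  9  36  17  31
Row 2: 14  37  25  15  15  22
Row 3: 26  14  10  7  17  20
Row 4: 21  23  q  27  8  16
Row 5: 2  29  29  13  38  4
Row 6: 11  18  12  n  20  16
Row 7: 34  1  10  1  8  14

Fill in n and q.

n = 24, q = 28

Column 1 sums to 123 and so does column 6; that's the common total.
In column 4 the known cells total 99, leaving 123 − 99 = 24.
In column 3 the known cells total 95, leaving 123 − 95 = 28.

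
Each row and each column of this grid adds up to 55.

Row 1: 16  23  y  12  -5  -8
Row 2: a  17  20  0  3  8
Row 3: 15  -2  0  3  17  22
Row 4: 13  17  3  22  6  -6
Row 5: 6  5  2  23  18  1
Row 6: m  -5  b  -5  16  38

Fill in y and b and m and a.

y = 17, b = 13, m = -2, a = 7

The known cells in row 2 total 48, leaving 55 − 48 = 7 for the blank.
The known cells in row 1 total 38, leaving 55 − 38 = 17 for the blank.
The known cells in column 1 total 57, leaving 55 − 57 = -2 for the blank.
The known cells in row 6 total 42, leaving 55 − 42 = 13 for the blank.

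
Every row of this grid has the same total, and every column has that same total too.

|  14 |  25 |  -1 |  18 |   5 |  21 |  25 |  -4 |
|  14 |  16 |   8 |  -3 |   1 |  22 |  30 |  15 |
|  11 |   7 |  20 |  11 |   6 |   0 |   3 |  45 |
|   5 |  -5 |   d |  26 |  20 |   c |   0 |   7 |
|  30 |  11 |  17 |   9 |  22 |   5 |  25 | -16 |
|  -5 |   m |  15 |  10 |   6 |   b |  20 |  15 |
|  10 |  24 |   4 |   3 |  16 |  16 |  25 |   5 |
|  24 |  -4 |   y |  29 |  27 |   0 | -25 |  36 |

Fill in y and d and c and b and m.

y = 16, d = 24, c = 26, b = 13, m = 29

Rows 1 and 2 both sum to 103, so that's the common total.
Column 2 has 25 + 16 + 7 − 5 + 11 + 24 − 4 = 74; the blank must be 103 − 74 = 29.
Row 6 has -5 + 29 + 15 + 10 + 6 + 20 + 15 = 90; the blank must be 103 − 90 = 13.
Row 8 has 24 − 4 + 29 + 27 + 0 − 25 + 36 = 87; the blank must be 103 − 87 = 16.
Column 3 has -1 + 8 + 20 + 17 + 15 + 4 + 16 = 79; the blank must be 103 − 79 = 24.
Row 4 has 5 − 5 + 24 + 26 + 20 + 0 + 7 = 77; the blank must be 103 − 77 = 26.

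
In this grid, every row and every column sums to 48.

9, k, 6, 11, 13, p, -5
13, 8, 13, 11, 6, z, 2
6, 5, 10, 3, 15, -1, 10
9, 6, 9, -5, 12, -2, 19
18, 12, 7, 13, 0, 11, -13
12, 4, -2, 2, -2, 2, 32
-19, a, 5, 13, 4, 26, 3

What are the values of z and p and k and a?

z = -5, p = 17, k = -3, a = 16

Row 7 has -19 + 5 + 13 + 4 + 26 + 3 = 32; the blank must be 48 − 32 = 16.
Column 2 has 8 + 5 + 6 + 12 + 4 + 16 = 51; the blank must be 48 − 51 = -3.
Row 1 has 9 − 3 + 6 + 11 + 13 − 5 = 31; the blank must be 48 − 31 = 17.
Row 2 has 13 + 8 + 13 + 11 + 6 + 2 = 53; the blank must be 48 − 53 = -5.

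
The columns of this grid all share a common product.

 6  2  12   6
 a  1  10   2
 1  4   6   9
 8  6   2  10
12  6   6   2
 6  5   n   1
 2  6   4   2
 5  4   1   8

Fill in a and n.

a = 1, n = 1

Columns 2 and 4 each multiply to 34560, so every column has product 34560.
Column 1: 6×1×8×12×6×2×5 = 34560, so the missing entry is 34560 ÷ 34560 = 1.
Column 3: 12×10×6×2×6×4×1 = 34560, so the missing entry is 34560 ÷ 34560 = 1.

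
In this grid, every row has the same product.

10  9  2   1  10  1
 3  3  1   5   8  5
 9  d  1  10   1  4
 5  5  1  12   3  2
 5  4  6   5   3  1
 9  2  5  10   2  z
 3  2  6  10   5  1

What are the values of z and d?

Rows 2 and 5 each multiply to 1800, so every row has product 1800.
Row 6: 9×2×5×10×2 = 1800, so the missing entry is 1800 ÷ 1800 = 1.
Row 3: 9×1×10×1×4 = 360, so the missing entry is 1800 ÷ 360 = 5.

z = 1, d = 5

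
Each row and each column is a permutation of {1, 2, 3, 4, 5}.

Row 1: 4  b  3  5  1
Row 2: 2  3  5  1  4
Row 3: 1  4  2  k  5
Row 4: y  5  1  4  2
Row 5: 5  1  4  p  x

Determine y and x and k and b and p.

y = 3, x = 3, k = 3, b = 2, p = 2

For row 5, column 5: column 5 already has {1, 2, 4, 5}; that leaves 3.
For row 1, column 2: row 1 already has {1, 3, 4, 5}; that leaves 2.
For row 5, column 4: row 5 already has {1, 3, 4, 5}; that leaves 2.
Cell (4,1): row 4 already has {1, 2, 4, 5} → 3.
For row 3, column 4: row 3 already has {1, 2, 4, 5}; that leaves 3.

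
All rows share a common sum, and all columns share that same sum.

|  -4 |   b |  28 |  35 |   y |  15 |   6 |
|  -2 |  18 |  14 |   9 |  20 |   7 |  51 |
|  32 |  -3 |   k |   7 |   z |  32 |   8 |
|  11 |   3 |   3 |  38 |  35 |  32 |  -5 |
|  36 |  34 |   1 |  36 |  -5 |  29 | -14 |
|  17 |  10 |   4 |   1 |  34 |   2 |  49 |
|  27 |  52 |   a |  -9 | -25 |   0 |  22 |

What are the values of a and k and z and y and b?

a = 50, k = 17, z = 24, y = 34, b = 3

Rows 2 and 4 both sum to 117, so that's the common total.
The known cells in column 2 total 114, leaving 117 − 114 = 3 for the blank.
The known cells in row 7 total 67, leaving 117 − 67 = 50 for the blank.
The known cells in row 1 total 83, leaving 117 − 83 = 34 for the blank.
The known cells in column 5 total 93, leaving 117 − 93 = 24 for the blank.
The known cells in row 3 total 100, leaving 117 − 100 = 17 for the blank.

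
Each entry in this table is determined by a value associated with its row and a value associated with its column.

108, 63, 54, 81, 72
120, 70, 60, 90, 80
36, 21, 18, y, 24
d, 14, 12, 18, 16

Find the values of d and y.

d = 24, y = 27

Each row is a constant multiple of every other row — this is a multiplication table with the headers hidden.
Row 4 is 16/72 = 2/9 times row 1, so its entry in column 1 is 108 × 2/9 = 24.
Row 3 is 24/72 = 1/3 times row 1, so its entry in column 4 is 81 × 1/3 = 27.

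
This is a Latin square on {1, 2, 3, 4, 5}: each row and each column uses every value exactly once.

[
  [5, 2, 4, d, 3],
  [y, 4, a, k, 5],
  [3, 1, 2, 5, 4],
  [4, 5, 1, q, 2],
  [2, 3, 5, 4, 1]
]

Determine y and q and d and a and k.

Cell (2,3): column 3 already has {1, 2, 4, 5} → 3.
For row 1, column 4: row 1 already has {2, 3, 4, 5}; that leaves 1.
At (row 4, col 4): row 4 already has {1, 2, 4, 5}, so the value is 3.
For row 2, column 1: column 1 already has {2, 3, 4, 5}; that leaves 1.
Cell (2,4): row 2 already has {1, 3, 4, 5} → 2.

y = 1, q = 3, d = 1, a = 3, k = 2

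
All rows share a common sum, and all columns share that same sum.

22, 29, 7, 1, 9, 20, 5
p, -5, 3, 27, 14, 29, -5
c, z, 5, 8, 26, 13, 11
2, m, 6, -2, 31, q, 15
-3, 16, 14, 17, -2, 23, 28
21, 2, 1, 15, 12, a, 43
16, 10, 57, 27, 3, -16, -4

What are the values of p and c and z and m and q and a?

p = 30, c = 5, z = 25, m = 16, q = 25, a = -1

Rows 1 and 5 both sum to 93, so that's the common total.
Row 6: 21 + 2 + 1 + 15 + 12 + 43 = 94, so its missing entry is 93 − 94 = -1.
Row 2: -5 + 3 + 27 + 14 + 29 − 5 = 63, so its missing entry is 93 − 63 = 30.
Column 1: 22 + 30 + 2 − 3 + 21 + 16 = 88, so its missing entry is 93 − 88 = 5.
Row 3: 5 + 5 + 8 + 26 + 13 + 11 = 68, so its missing entry is 93 − 68 = 25.
Column 2: 29 − 5 + 25 + 16 + 2 + 10 = 77, so its missing entry is 93 − 77 = 16.
Row 4: 2 + 16 + 6 − 2 + 31 + 15 = 68, so its missing entry is 93 − 68 = 25.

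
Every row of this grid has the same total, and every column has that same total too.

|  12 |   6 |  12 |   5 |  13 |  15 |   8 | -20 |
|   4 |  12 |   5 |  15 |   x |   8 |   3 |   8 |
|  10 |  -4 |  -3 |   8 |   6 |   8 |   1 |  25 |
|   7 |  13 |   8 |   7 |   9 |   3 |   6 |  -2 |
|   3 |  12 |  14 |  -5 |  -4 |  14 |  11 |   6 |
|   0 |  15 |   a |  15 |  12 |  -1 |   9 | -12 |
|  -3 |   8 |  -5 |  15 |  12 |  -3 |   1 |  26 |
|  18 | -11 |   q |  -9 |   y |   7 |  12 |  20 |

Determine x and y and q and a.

Rows 1 and 3 both sum to 51, so that's the common total.
The known cells in row 2 total 55, leaving 51 − 55 = -4 for the blank.
The known cells in column 5 total 44, leaving 51 − 44 = 7 for the blank.
The known cells in row 8 total 44, leaving 51 − 44 = 7 for the blank.
The known cells in row 6 total 38, leaving 51 − 38 = 13 for the blank.

x = -4, y = 7, q = 7, a = 13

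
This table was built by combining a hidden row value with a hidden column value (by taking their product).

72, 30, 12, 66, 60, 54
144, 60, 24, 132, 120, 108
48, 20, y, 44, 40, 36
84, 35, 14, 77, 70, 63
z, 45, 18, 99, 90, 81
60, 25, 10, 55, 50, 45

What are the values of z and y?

z = 108, y = 8

Each row is a constant multiple of every other row — this is a multiplication table with the headers hidden.
Row 5 is 99/66 = 3/2 times row 1, so its entry in column 1 is 72 × 3/2 = 108.
Row 3 is 44/66 = 2/3 times row 1, so its entry in column 3 is 12 × 2/3 = 8.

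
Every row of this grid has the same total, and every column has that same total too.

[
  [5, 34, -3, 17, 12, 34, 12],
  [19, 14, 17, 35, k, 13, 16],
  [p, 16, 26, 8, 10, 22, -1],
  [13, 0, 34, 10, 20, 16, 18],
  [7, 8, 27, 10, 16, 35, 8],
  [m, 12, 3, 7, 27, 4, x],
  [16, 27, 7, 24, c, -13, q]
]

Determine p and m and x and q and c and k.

p = 30, m = 21, x = 37, q = 21, c = 29, k = -3

Rows 1 and 4 both sum to 111, so that's the common total.
The known cells in row 3 total 81, leaving 111 − 81 = 30 for the blank.
The known cells in row 2 total 114, leaving 111 − 114 = -3 for the blank.
The known cells in column 5 total 82, leaving 111 − 82 = 29 for the blank.
The known cells in column 1 total 90, leaving 111 − 90 = 21 for the blank.
The known cells in row 6 total 74, leaving 111 − 74 = 37 for the blank.
The known cells in row 7 total 90, leaving 111 − 90 = 21 for the blank.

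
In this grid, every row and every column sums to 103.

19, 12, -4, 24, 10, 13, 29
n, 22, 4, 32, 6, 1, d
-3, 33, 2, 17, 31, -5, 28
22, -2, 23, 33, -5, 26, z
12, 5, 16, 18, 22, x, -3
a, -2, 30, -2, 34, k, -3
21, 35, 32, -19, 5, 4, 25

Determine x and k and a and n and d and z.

x = 33, k = 31, a = 15, n = 17, d = 21, z = 6

Row 5 has 12 + 5 + 16 + 18 + 22 − 3 = 70; the blank must be 103 − 70 = 33.
Column 6 has 13 + 1 − 5 + 26 + 33 + 4 = 72; the blank must be 103 − 72 = 31.
Row 6 has -2 + 30 − 2 + 34 + 31 − 3 = 88; the blank must be 103 − 88 = 15.
Row 4 has 22 − 2 + 23 + 33 − 5 + 26 = 97; the blank must be 103 − 97 = 6.
Column 1 has 19 − 3 + 22 + 12 + 15 + 21 = 86; the blank must be 103 − 86 = 17.
Row 2 has 17 + 22 + 4 + 32 + 6 + 1 = 82; the blank must be 103 − 82 = 21.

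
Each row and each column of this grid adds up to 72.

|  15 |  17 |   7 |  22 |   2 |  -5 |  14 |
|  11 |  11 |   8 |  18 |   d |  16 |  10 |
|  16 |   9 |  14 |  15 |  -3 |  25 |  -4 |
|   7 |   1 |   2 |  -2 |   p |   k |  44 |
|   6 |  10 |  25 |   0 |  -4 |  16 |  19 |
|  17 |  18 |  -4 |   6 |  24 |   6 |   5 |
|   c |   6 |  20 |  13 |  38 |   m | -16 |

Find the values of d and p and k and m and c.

Row 2 has 11 + 11 + 8 + 18 + 16 + 10 = 74; the blank must be 72 − 74 = -2.
Column 5 has 2 − 2 − 3 − 4 + 24 + 38 = 55; the blank must be 72 − 55 = 17.
Column 1 has 15 + 11 + 16 + 7 + 6 + 17 = 72; the blank must be 72 − 72 = 0.
Row 7 has 0 + 6 + 20 + 13 + 38 − 16 = 61; the blank must be 72 − 61 = 11.
Row 4 has 7 + 1 + 2 − 2 + 17 + 44 = 69; the blank must be 72 − 69 = 3.

d = -2, p = 17, k = 3, m = 11, c = 0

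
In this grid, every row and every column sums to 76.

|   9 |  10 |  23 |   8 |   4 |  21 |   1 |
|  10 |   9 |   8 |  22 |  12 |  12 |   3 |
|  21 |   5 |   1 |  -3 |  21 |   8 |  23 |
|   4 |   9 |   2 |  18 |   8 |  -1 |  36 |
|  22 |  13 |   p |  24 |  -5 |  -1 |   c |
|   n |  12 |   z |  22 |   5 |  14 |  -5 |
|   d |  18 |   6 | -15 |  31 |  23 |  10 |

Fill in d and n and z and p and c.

d = 3, n = 7, z = 21, p = 15, c = 8

Column 7 has 1 + 3 + 23 + 36 − 5 + 10 = 68; the blank must be 76 − 68 = 8.
Row 5 has 22 + 13 + 24 − 5 − 1 + 8 = 61; the blank must be 76 − 61 = 15.
Row 7 has 18 + 6 − 15 + 31 + 23 + 10 = 73; the blank must be 76 − 73 = 3.
Column 1 has 9 + 10 + 21 + 4 + 22 + 3 = 69; the blank must be 76 − 69 = 7.
Row 6 has 7 + 12 + 22 + 5 + 14 − 5 = 55; the blank must be 76 − 55 = 21.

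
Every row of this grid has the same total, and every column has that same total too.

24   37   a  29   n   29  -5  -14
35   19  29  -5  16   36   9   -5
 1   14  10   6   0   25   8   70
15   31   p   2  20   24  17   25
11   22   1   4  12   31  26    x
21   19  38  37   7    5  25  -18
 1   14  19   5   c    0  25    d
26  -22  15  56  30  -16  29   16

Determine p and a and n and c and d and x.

Rows 2 and 3 both sum to 134, so that's the common total.
Row 4 has 15 + 31 + 2 + 20 + 24 + 17 + 25 = 134; the blank must be 134 − 134 = 0.
Column 3 has 29 + 10 + 0 + 1 + 38 + 19 + 15 = 112; the blank must be 134 − 112 = 22.
Row 1 has 24 + 37 + 22 + 29 + 29 − 5 − 14 = 122; the blank must be 134 − 122 = 12.
Column 5 has 12 + 16 + 0 + 20 + 12 + 7 + 30 = 97; the blank must be 134 − 97 = 37.
Row 7 has 1 + 14 + 19 + 5 + 37 + 0 + 25 = 101; the blank must be 134 − 101 = 33.
Row 5 has 11 + 22 + 1 + 4 + 12 + 31 + 26 = 107; the blank must be 134 − 107 = 27.

p = 0, a = 22, n = 12, c = 37, d = 33, x = 27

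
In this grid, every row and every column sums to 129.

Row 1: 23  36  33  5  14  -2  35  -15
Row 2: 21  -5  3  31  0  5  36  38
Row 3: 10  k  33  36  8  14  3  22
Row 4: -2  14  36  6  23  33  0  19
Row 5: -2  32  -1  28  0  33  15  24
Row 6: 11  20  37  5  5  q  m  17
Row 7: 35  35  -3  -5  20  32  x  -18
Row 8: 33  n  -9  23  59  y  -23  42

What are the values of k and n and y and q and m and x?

k = 3, n = -6, y = 10, q = 4, m = 30, x = 33

Row 3 has 10 + 33 + 36 + 8 + 14 + 3 + 22 = 126; the blank must be 129 − 126 = 3.
Column 2 has 36 − 5 + 3 + 14 + 32 + 20 + 35 = 135; the blank must be 129 − 135 = -6.
Row 7 has 35 + 35 − 3 − 5 + 20 + 32 − 18 = 96; the blank must be 129 − 96 = 33.
Column 7 has 35 + 36 + 3 + 0 + 15 + 33 − 23 = 99; the blank must be 129 − 99 = 30.
Row 6 has 11 + 20 + 37 + 5 + 5 + 30 + 17 = 125; the blank must be 129 − 125 = 4.
Row 8 has 33 − 6 − 9 + 23 + 59 − 23 + 42 = 119; the blank must be 129 − 119 = 10.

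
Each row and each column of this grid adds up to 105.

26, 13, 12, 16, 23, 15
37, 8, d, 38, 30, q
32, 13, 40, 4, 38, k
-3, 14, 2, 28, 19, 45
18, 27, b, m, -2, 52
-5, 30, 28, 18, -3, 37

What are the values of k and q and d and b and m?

The known cells in column 4 total 104, leaving 105 − 104 = 1 for the blank.
The known cells in row 5 total 96, leaving 105 − 96 = 9 for the blank.
The known cells in column 3 total 91, leaving 105 − 91 = 14 for the blank.
The known cells in row 2 total 127, leaving 105 − 127 = -22 for the blank.
The known cells in row 3 total 127, leaving 105 − 127 = -22 for the blank.

k = -22, q = -22, d = 14, b = 9, m = 1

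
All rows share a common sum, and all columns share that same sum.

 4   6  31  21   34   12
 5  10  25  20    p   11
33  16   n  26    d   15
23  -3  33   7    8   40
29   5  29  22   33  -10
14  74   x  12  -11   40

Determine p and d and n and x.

Rows 1 and 4 both sum to 108, so that's the common total.
The known cells in row 6 total 129, leaving 108 − 129 = -21 for the blank.
The known cells in row 2 total 71, leaving 108 − 71 = 37 for the blank.
The known cells in column 5 total 101, leaving 108 − 101 = 7 for the blank.
The known cells in row 3 total 97, leaving 108 − 97 = 11 for the blank.

p = 37, d = 7, n = 11, x = -21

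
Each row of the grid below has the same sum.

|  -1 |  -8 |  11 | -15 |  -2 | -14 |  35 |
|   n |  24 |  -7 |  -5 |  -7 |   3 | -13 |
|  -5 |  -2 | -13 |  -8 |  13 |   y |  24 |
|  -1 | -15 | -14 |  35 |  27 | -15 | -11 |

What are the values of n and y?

n = 11, y = -3

The complete rows each total 6.
Row 2 is missing 6 − (-5) = 11 (since 24 − 7 − 5 − 7 + 3 − 13 = -5).
Row 3 is missing 6 − 9 = -3 (since -5 − 2 − 13 − 8 + 13 + 24 = 9).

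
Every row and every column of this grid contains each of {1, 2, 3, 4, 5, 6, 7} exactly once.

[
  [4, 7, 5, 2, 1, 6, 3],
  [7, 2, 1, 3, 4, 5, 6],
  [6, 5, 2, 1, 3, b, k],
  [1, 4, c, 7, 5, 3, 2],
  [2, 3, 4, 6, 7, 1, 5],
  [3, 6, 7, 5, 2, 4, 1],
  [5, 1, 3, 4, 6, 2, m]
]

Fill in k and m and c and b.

k = 4, m = 7, c = 6, b = 7

For row 7, column 7: row 7 already has {1, 2, 3, 4, 5, 6}; that leaves 7.
At (row 4, col 3): row 4 already has {1, 2, 3, 4, 5, 7}, so the value is 6.
Cell (3,6): column 6 already has {1, 2, 3, 4, 5, 6} → 7.
For row 3, column 7: row 3 already has {1, 2, 3, 5, 6, 7}; that leaves 4.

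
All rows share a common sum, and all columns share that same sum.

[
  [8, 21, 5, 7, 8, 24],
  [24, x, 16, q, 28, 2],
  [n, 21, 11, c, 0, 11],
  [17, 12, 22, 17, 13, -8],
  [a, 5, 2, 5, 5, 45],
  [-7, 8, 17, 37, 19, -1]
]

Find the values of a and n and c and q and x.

a = 11, n = 20, c = 10, q = -3, x = 6

Rows 1 and 4 both sum to 73, so that's the common total.
Row 5: 5 + 2 + 5 + 5 + 45 = 62, so its missing entry is 73 − 62 = 11.
Column 2: 21 + 21 + 12 + 5 + 8 = 67, so its missing entry is 73 − 67 = 6.
Column 1: 8 + 24 + 17 + 11 − 7 = 53, so its missing entry is 73 − 53 = 20.
Row 3: 20 + 21 + 11 + 0 + 11 = 63, so its missing entry is 73 − 63 = 10.
Row 2: 24 + 6 + 16 + 28 + 2 = 76, so its missing entry is 73 − 76 = -3.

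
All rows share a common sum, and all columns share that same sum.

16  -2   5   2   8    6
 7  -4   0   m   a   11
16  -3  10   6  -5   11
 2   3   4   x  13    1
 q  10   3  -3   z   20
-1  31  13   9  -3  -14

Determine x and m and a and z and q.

Rows 1 and 3 both sum to 35, so that's the common total.
Column 1 has 16 + 7 + 16 + 2 − 1 = 40; the blank must be 35 − 40 = -5.
Row 5 has -5 + 10 + 3 − 3 + 20 = 25; the blank must be 35 − 25 = 10.
Column 5 has 8 − 5 + 13 + 10 − 3 = 23; the blank must be 35 − 23 = 12.
Row 4 has 2 + 3 + 4 + 13 + 1 = 23; the blank must be 35 − 23 = 12.
Row 2 has 7 − 4 + 0 + 12 + 11 = 26; the blank must be 35 − 26 = 9.

x = 12, m = 9, a = 12, z = 10, q = -5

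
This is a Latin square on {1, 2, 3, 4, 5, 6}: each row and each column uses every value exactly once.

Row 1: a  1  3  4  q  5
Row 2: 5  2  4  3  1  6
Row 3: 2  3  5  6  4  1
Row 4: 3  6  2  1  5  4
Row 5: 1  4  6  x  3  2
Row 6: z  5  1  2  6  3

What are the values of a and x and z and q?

Cell (5,4): row 5 already has {1, 2, 3, 4, 6} → 5.
At (row 6, col 1): row 6 already has {1, 2, 3, 5, 6}, so the value is 4.
At (row 1, col 5): column 5 already has {1, 3, 4, 5, 6}, so the value is 2.
At (row 1, col 1): row 1 already has {1, 2, 3, 4, 5}, so the value is 6.

a = 6, x = 5, z = 4, q = 2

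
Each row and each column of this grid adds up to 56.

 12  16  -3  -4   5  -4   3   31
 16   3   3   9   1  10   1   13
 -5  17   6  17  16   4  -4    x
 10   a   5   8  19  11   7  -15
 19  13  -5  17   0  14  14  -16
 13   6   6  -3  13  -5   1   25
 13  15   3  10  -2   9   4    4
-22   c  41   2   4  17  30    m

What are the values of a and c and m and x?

The known cells in row 4 total 45, leaving 56 − 45 = 11 for the blank.
The known cells in column 2 total 81, leaving 56 − 81 = -25 for the blank.
The known cells in row 8 total 47, leaving 56 − 47 = 9 for the blank.
The known cells in row 3 total 51, leaving 56 − 51 = 5 for the blank.

a = 11, c = -25, m = 9, x = 5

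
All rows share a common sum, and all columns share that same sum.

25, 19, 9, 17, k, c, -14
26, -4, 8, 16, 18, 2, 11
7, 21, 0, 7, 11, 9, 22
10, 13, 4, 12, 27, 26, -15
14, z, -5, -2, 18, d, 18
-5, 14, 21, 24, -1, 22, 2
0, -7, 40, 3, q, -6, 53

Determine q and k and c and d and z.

Rows 2 and 3 both sum to 77, so that's the common total.
Row 7 has 0 − 7 + 40 + 3 − 6 + 53 = 83; the blank must be 77 − 83 = -6.
Column 5 has 18 + 11 + 27 + 18 − 1 − 6 = 67; the blank must be 77 − 67 = 10.
Row 1 has 25 + 19 + 9 + 17 + 10 − 14 = 66; the blank must be 77 − 66 = 11.
Column 6 has 11 + 2 + 9 + 26 + 22 − 6 = 64; the blank must be 77 − 64 = 13.
Row 5 has 14 − 5 − 2 + 18 + 13 + 18 = 56; the blank must be 77 − 56 = 21.

q = -6, k = 10, c = 11, d = 13, z = 21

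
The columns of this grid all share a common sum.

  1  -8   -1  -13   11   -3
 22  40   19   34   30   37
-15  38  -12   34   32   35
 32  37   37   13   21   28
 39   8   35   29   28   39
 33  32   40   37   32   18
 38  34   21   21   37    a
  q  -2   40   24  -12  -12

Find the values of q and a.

Column 2 sums to 179 and so does column 4; that's the common total.
In column 1 the known cells total 150, leaving 179 − 150 = 29.
In column 6 the known cells total 142, leaving 179 − 142 = 37.

q = 29, a = 37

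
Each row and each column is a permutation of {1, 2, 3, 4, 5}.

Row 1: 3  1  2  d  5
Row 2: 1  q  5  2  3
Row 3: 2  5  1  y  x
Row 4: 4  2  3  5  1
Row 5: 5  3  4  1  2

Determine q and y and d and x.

For row 2, column 2: row 2 already has {1, 2, 3, 5}; that leaves 4.
At (row 1, col 4): row 1 already has {1, 2, 3, 5}, so the value is 4.
For row 3, column 4: column 4 already has {1, 2, 4, 5}; that leaves 3.
At (row 3, col 5): row 3 already has {1, 2, 3, 5}, so the value is 4.

q = 4, y = 3, d = 4, x = 4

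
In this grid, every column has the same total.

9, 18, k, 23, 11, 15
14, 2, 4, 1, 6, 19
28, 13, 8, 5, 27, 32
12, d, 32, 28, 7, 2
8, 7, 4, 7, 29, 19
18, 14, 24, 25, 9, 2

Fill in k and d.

Columns 5 and 6 both add up to 89, so every column sums to 89.
Column 3: 4 + 8 + 32 + 4 + 24 = 72, so the missing entry is 89 − 72 = 17.
Column 2: 18 + 2 + 13 + 7 + 14 = 54, so the missing entry is 89 − 54 = 35.

k = 17, d = 35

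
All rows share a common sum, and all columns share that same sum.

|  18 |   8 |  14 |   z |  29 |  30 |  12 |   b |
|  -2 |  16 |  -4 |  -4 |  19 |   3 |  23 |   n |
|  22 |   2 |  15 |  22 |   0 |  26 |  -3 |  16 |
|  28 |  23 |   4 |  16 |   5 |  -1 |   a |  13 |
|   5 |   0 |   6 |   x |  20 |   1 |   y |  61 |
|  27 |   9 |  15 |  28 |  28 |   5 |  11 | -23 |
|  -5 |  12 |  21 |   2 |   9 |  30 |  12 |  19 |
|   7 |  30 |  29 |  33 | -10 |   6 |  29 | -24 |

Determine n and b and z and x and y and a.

Rows 3 and 6 both sum to 100, so that's the common total.
Row 2 has -2 + 16 − 4 − 4 + 19 + 3 + 23 = 51; the blank must be 100 − 51 = 49.
Column 8 has 49 + 16 + 13 + 61 − 23 + 19 − 24 = 111; the blank must be 100 − 111 = -11.
Row 1 has 18 + 8 + 14 + 29 + 30 + 12 − 11 = 100; the blank must be 100 − 100 = 0.
Column 4 has 0 − 4 + 22 + 16 + 28 + 2 + 33 = 97; the blank must be 100 − 97 = 3.
Row 5 has 5 + 0 + 6 + 3 + 20 + 1 + 61 = 96; the blank must be 100 − 96 = 4.
Row 4 has 28 + 23 + 4 + 16 + 5 − 1 + 13 = 88; the blank must be 100 − 88 = 12.

n = 49, b = -11, z = 0, x = 3, y = 4, a = 12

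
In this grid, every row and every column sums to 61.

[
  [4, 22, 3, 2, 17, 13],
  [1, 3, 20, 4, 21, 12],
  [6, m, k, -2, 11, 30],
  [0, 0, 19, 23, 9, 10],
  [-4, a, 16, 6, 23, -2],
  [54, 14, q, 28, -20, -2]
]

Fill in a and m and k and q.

a = 22, m = 0, k = 16, q = -13

Row 6 has 54 + 14 + 28 − 20 − 2 = 74; the blank must be 61 − 74 = -13.
Row 5 has -4 + 16 + 6 + 23 − 2 = 39; the blank must be 61 − 39 = 22.
Column 2 has 22 + 3 + 0 + 22 + 14 = 61; the blank must be 61 − 61 = 0.
Row 3 has 6 + 0 − 2 + 11 + 30 = 45; the blank must be 61 − 45 = 16.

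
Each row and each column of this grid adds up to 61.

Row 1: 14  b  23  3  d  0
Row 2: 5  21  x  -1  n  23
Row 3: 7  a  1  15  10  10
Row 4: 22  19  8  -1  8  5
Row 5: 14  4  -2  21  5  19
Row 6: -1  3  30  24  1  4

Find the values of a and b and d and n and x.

a = 18, b = -4, d = 25, n = 12, x = 1

The known cells in column 3 total 60, leaving 61 − 60 = 1 for the blank.
The known cells in row 3 total 43, leaving 61 − 43 = 18 for the blank.
The known cells in column 2 total 65, leaving 61 − 65 = -4 for the blank.
The known cells in row 1 total 36, leaving 61 − 36 = 25 for the blank.
The known cells in row 2 total 49, leaving 61 − 49 = 12 for the blank.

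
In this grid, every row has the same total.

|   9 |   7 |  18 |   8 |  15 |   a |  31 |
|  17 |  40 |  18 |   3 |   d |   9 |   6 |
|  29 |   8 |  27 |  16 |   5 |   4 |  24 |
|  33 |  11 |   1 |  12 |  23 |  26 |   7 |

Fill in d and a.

Rows 3 and 4 both add up to 113, so every row sums to 113.
Row 2: 17 + 40 + 18 + 3 + 9 + 6 = 93, so the missing entry is 113 − 93 = 20.
Row 1: 9 + 7 + 18 + 8 + 15 + 31 = 88, so the missing entry is 113 − 88 = 25.

d = 20, a = 25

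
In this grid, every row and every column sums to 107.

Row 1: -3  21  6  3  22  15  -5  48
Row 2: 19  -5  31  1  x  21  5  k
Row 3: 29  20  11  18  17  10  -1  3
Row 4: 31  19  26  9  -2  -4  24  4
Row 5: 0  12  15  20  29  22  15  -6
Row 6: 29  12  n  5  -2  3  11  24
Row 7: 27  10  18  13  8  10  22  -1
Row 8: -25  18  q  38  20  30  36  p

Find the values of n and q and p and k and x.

Column 5 has 22 + 17 − 2 + 29 − 2 + 8 + 20 = 92; the blank must be 107 − 92 = 15.
Row 2 has 19 − 5 + 31 + 1 + 15 + 21 + 5 = 87; the blank must be 107 − 87 = 20.
Column 8 has 48 + 20 + 3 + 4 − 6 + 24 − 1 = 92; the blank must be 107 − 92 = 15.
Row 8 has -25 + 18 + 38 + 20 + 30 + 36 + 15 = 132; the blank must be 107 − 132 = -25.
Row 6 has 29 + 12 + 5 − 2 + 3 + 11 + 24 = 82; the blank must be 107 − 82 = 25.

n = 25, q = -25, p = 15, k = 20, x = 15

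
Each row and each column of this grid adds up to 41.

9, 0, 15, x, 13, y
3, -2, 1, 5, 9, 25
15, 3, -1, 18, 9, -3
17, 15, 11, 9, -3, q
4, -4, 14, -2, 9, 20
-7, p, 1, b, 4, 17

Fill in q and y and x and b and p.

q = -8, y = -10, x = 14, b = -3, p = 29

Column 2: 0 − 2 + 3 + 15 − 4 = 12, so its missing entry is 41 − 12 = 29.
Row 6: -7 + 29 + 1 + 4 + 17 = 44, so its missing entry is 41 − 44 = -3.
Column 4: 5 + 18 + 9 − 2 − 3 = 27, so its missing entry is 41 − 27 = 14.
Row 1: 9 + 0 + 15 + 14 + 13 = 51, so its missing entry is 41 − 51 = -10.
Row 4: 17 + 15 + 11 + 9 − 3 = 49, so its missing entry is 41 − 49 = -8.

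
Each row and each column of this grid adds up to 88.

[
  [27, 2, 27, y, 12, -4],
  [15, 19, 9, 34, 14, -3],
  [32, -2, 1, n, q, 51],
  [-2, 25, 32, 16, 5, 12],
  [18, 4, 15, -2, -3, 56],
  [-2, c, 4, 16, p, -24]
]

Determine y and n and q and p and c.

Row 1 has 27 + 2 + 27 + 12 − 4 = 64; the blank must be 88 − 64 = 24.
Column 2 has 2 + 19 − 2 + 25 + 4 = 48; the blank must be 88 − 48 = 40.
Row 6 has -2 + 40 + 4 + 16 − 24 = 34; the blank must be 88 − 34 = 54.
Column 5 has 12 + 14 + 5 − 3 + 54 = 82; the blank must be 88 − 82 = 6.
Row 3 has 32 − 2 + 1 + 6 + 51 = 88; the blank must be 88 − 88 = 0.

y = 24, n = 0, q = 6, p = 54, c = 40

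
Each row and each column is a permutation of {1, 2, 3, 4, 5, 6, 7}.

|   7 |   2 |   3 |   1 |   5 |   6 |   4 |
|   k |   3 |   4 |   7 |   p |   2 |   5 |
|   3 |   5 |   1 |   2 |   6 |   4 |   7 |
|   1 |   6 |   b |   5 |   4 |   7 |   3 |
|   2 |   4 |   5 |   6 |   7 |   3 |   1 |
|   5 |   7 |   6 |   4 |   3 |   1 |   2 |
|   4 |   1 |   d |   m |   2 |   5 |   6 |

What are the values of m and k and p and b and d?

m = 3, k = 6, p = 1, b = 2, d = 7

At (row 2, col 5): column 5 already has {2, 3, 4, 5, 6, 7}, so the value is 1.
At (row 2, col 1): row 2 already has {1, 2, 3, 4, 5, 7}, so the value is 6.
At (row 4, col 3): row 4 already has {1, 3, 4, 5, 6, 7}, so the value is 2.
Cell (7,3): column 3 already has {1, 2, 3, 4, 5, 6} → 7.
For row 7, column 4: row 7 already has {1, 2, 4, 5, 6, 7}; that leaves 3.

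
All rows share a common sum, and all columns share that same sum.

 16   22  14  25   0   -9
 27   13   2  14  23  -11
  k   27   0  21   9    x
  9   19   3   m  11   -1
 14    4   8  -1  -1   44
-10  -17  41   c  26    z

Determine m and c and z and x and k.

m = 27, c = -18, z = 46, x = -1, k = 12

Rows 1 and 2 both sum to 68, so that's the common total.
Column 1 has 16 + 27 + 9 + 14 − 10 = 56; the blank must be 68 − 56 = 12.
Row 4 has 9 + 19 + 3 + 11 − 1 = 41; the blank must be 68 − 41 = 27.
Column 4 has 25 + 14 + 21 + 27 − 1 = 86; the blank must be 68 − 86 = -18.
Row 6 has -10 − 17 + 41 − 18 + 26 = 22; the blank must be 68 − 22 = 46.
Row 3 has 12 + 27 + 0 + 21 + 9 = 69; the blank must be 68 − 69 = -1.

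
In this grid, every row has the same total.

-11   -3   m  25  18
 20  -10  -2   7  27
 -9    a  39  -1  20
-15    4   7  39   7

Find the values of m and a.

m = 13, a = -7

The complete rows each total 42.
Row 1 is missing 42 − 29 = 13 (since -11 − 3 + 25 + 18 = 29).
Row 3 is missing 42 − 49 = -7 (since -9 + 39 − 1 + 20 = 49).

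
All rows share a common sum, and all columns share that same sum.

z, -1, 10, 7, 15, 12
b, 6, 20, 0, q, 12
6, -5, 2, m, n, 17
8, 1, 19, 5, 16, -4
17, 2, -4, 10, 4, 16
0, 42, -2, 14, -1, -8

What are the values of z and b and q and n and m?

z = 2, b = 12, q = -5, n = 16, m = 9

Rows 4 and 5 both sum to 45, so that's the common total.
Row 1 has -1 + 10 + 7 + 15 + 12 = 43; the blank must be 45 − 43 = 2.
Column 4 has 7 + 0 + 5 + 10 + 14 = 36; the blank must be 45 − 36 = 9.
Row 3 has 6 − 5 + 2 + 9 + 17 = 29; the blank must be 45 − 29 = 16.
Column 5 has 15 + 16 + 16 + 4 − 1 = 50; the blank must be 45 − 50 = -5.
Row 2 has 6 + 20 + 0 − 5 + 12 = 33; the blank must be 45 − 33 = 12.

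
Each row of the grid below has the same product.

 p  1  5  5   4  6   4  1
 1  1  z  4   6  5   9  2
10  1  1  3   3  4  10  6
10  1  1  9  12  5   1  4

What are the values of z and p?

z = 10, p = 9

Rows 3 and 4 each multiply to 21600, so every row has product 21600.
Row 2: 1×1×4×6×5×9×2 = 2160, so the missing entry is 21600 ÷ 2160 = 10.
Row 1: 1×5×5×4×6×4×1 = 2400, so the missing entry is 21600 ÷ 2400 = 9.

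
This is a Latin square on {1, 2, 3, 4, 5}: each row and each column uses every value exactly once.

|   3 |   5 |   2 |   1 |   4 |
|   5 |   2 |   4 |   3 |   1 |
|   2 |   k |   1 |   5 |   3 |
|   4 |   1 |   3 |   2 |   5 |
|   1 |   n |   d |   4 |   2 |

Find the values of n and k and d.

Cell (3,2): row 3 already has {1, 2, 3, 5} → 4.
Cell (5,2): column 2 already has {1, 2, 4, 5} → 3.
For row 5, column 3: row 5 already has {1, 2, 3, 4}; that leaves 5.

n = 3, k = 4, d = 5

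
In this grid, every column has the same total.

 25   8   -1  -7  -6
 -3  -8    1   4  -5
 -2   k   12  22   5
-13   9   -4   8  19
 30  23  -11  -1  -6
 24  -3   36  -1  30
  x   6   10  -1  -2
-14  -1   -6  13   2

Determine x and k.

The complete columns each total 37.
Column 1 is missing 37 − 47 = -10 (since 25 − 3 − 2 − 13 + 30 + 24 − 14 = 47).
Column 2 is missing 37 − 34 = 3 (since 8 − 8 + 9 + 23 − 3 + 6 − 1 = 34).

x = -10, k = 3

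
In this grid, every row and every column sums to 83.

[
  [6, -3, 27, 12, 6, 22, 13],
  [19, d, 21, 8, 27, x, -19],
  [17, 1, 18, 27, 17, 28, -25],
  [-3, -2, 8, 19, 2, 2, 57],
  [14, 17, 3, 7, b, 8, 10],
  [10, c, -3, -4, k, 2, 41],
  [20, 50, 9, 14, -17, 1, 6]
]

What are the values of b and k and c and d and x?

b = 24, k = 24, c = 13, d = 7, x = 20

Row 5: 14 + 17 + 3 + 7 + 8 + 10 = 59, so its missing entry is 83 − 59 = 24.
Column 6: 22 + 28 + 2 + 8 + 2 + 1 = 63, so its missing entry is 83 − 63 = 20.
Column 5: 6 + 27 + 17 + 2 + 24 − 17 = 59, so its missing entry is 83 − 59 = 24.
Row 2: 19 + 21 + 8 + 27 + 20 − 19 = 76, so its missing entry is 83 − 76 = 7.
Row 6: 10 − 3 − 4 + 24 + 2 + 41 = 70, so its missing entry is 83 − 70 = 13.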